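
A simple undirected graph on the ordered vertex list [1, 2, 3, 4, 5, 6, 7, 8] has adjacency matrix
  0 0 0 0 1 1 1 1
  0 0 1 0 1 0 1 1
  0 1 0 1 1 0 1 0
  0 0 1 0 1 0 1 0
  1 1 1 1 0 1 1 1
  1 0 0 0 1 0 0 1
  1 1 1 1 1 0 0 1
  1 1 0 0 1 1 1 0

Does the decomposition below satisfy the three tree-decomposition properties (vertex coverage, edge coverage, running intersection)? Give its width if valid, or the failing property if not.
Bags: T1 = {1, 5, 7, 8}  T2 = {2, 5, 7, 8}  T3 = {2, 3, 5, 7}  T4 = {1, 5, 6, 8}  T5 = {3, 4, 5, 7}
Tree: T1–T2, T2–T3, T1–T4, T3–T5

Checking the three conditions: (i) the bags cover all of {1, 2, 3, 4, 5, 6, 7, 8}; (ii) for each edge, some bag contains both endpoints; (iii) the bags containing any fixed vertex form a subtree. All hold, so the decomposition is valid with width 4 − 1 = 3.

Yes; width 3.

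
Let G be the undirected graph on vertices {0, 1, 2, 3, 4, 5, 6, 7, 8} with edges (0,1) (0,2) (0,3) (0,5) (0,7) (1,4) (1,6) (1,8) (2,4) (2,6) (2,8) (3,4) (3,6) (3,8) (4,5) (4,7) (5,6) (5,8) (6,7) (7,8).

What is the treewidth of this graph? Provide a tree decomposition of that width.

Treewidth 4.
Bags: B1 = {0, 4, 5, 6, 8}  B2 = {0, 4, 6, 7, 8}  B3 = {0, 1, 4, 6, 8}  B4 = {0, 3, 4, 6, 8}  B5 = {0, 2, 4, 6, 8}
Tree: B1–B2, B2–B3, B3–B4, B4–B5

The largest bag has 5 vertices, giving width 4; this decomposition certifies tw(G) ≤ 4. For the lower bound: the 5 vertex sets {0,5}, {6,7}, {1,4}, {8}, {3} are disjoint, each induces a connected subgraph, and every pair is joined by at least one edge of G. Contracting each set to a single vertex therefore yields K_{5} as a minor, and since treewidth is minor-monotone, tw(G) ≥ tw(K_{5}) = 4. Therefore the treewidth is 4.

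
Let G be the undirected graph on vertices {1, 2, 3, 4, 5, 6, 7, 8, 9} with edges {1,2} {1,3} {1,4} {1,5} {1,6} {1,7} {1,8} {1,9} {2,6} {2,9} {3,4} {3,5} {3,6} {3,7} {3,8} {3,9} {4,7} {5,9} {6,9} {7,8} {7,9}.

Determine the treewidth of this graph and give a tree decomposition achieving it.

Each bag holds 4 vertices, so the decomposition has width 3, which upper-bounds the treewidth. Conversely, {1, 2, 6, 9} is a clique of size 4, and the vertices of any clique must share a bag in every tree decomposition; so some bag has ≥ 4 vertices and tw(G) ≥ 3. Combining the bounds, tw(G) = 3.

Treewidth 3.
One optimal decomposition is:
Bags: B1 = {1, 3, 7, 9}  B2 = {1, 3, 5, 9}  B3 = {1, 3, 4, 7}  B4 = {1, 3, 7, 8}  B5 = {1, 3, 6, 9}  B6 = {1, 2, 6, 9}
Tree: B1–B2, B1–B3, B3–B4, B1–B5, B5–B6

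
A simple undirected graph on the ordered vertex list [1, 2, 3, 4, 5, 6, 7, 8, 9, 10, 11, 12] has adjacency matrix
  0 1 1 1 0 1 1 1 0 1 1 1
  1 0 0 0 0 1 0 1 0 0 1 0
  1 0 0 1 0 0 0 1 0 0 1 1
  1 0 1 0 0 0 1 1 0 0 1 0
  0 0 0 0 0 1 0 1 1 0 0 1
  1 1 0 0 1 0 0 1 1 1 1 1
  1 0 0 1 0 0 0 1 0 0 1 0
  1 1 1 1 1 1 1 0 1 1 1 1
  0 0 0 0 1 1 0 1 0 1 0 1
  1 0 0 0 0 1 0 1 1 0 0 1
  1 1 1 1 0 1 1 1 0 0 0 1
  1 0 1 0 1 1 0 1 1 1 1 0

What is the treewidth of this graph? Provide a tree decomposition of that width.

Each bag holds 5 vertices, so the decomposition has width 4, which upper-bounds the treewidth. Conversely, {1, 6, 8, 10, 12} is a clique of size 5, and the vertices of any clique must share a bag in every tree decomposition; so some bag has ≥ 5 vertices and tw(G) ≥ 4. Combining the bounds, tw(G) = 4.

Treewidth 4.
One such decomposition:
Bags: B1 = {1, 6, 8, 11, 12}  B2 = {1, 2, 6, 8, 11}  B3 = {1, 6, 8, 10, 12}  B4 = {6, 8, 9, 10, 12}  B5 = {1, 3, 8, 11, 12}  B6 = {1, 3, 4, 8, 11}  B7 = {5, 6, 8, 9, 12}  B8 = {1, 4, 7, 8, 11}
Tree: B1–B2, B1–B3, B3–B4, B1–B5, B5–B6, B4–B7, B6–B8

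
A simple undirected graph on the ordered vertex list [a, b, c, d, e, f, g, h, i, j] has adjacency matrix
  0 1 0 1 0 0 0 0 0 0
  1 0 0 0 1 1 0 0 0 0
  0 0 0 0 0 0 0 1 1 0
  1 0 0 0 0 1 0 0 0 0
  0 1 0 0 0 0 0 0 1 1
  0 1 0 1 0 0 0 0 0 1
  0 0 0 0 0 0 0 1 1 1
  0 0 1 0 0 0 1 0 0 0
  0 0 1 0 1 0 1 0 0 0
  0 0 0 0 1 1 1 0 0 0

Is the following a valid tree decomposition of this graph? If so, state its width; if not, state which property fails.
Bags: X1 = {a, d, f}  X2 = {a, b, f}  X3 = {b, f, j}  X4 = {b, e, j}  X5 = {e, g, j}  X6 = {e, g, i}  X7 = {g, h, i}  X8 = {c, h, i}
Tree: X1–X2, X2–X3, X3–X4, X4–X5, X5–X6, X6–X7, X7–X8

Yes; width 2.

Vertex coverage: the bags together contain {a, b, c, d, e, f, g, h, i, j}, the full vertex set. Edge coverage: each edge of G has both endpoints in at least one bag. Running intersection: for every vertex, the bags containing it form a connected subtree. All three properties hold, so this is a valid tree decomposition of width max|bag| − 1 = 2, and hence tw(G) ≤ 2.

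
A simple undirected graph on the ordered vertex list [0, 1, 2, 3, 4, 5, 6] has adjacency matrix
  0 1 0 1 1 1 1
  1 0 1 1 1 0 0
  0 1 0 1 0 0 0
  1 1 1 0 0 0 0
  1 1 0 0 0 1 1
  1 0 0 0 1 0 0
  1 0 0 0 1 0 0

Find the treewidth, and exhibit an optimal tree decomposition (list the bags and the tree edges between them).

Every bag has size at most 3, so the width is 3 − 1 = 2 and tw(G) ≤ 2. Conversely, {0, 1, 3} is a clique of size 3, and the vertices of any clique must share a bag in every tree decomposition; so some bag has ≥ 3 vertices and tw(G) ≥ 2. Combining the bounds, tw(G) = 2.

Treewidth 2.
Bags: B1 = {0, 1, 4}  B2 = {0, 4, 5}  B3 = {0, 1, 3}  B4 = {0, 4, 6}  B5 = {1, 2, 3}
Tree: B1–B2, B1–B3, B2–B4, B3–B5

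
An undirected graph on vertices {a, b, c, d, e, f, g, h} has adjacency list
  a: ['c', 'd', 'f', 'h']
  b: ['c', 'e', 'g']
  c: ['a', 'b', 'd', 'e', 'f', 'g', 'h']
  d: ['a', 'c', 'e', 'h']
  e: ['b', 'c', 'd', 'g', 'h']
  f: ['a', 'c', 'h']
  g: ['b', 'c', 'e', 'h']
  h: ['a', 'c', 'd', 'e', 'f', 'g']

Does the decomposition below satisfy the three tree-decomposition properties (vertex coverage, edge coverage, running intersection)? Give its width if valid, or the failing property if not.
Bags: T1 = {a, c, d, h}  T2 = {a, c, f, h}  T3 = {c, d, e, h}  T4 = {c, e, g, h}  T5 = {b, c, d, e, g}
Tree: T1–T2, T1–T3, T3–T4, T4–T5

No — bags containing vertex d are not connected in the tree.

A tree decomposition must satisfy three properties: every vertex lies in some bag; for every edge, both endpoints lie together in some bag; and for every vertex, the bags containing it form a connected subtree. Here bags containing vertex d are not connected in the tree, so the decomposition is invalid.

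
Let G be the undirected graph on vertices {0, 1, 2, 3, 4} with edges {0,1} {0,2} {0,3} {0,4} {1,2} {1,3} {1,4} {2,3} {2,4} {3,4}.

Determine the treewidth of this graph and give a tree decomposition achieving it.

With just one bag of size 5, the width is 5 − 1 = 4, so tw(G) ≤ 4. On the other hand G contains the 5-clique {0, 1, 2, 3, 4}. A clique must lie in a single bag of any decomposition, so no decomposition can have width below 4. Hence tw(G) = 4 exactly.

Treewidth 4.
One optimal decomposition is:
Bags: B1 = {0, 1, 2, 3, 4}
Tree: (single bag)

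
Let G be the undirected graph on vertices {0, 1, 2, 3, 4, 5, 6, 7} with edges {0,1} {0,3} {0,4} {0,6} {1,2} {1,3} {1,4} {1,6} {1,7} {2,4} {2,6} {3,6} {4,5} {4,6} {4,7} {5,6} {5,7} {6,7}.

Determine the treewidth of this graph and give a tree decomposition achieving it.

Every bag has size at most 4, so the width is 4 − 1 = 3 and tw(G) ≤ 3. For the lower bound, the 4 vertices {0, 1, 3, 6} are pairwise adjacent, and any tree decomposition puts a clique entirely inside one bag — forcing width ≥ 3. Hence tw(G) = 3 exactly.

Treewidth 3.
One optimal decomposition is:
Bags: B1 = {1, 4, 6, 7}  B2 = {1, 2, 4, 6}  B3 = {0, 1, 4, 6}  B4 = {4, 5, 6, 7}  B5 = {0, 1, 3, 6}
Tree: B1–B2, B2–B3, B1–B4, B3–B5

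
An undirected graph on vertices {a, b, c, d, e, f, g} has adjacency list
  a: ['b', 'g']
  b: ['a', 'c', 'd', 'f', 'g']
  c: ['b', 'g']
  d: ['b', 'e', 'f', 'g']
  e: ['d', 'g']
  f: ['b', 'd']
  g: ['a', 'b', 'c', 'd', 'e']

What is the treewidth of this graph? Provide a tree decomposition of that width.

Treewidth 2.
One such decomposition:
Bags: B1 = {b, d, g}  B2 = {b, c, g}  B3 = {b, d, f}  B4 = {d, e, g}  B5 = {a, b, g}
Tree: B1–B2, B1–B3, B1–B4, B2–B5

The largest bag has 3 vertices, giving width 2; this decomposition certifies tw(G) ≤ 2. For the lower bound, the 3 vertices {d, e, g} are pairwise adjacent, and any tree decomposition puts a clique entirely inside one bag — forcing width ≥ 2. Combining the bounds, tw(G) = 2.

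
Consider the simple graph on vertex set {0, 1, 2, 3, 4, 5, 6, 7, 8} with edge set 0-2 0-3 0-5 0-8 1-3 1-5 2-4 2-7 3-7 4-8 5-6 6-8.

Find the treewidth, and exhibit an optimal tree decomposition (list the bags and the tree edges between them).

Every bag has size at most 4, so the width is 4 − 1 = 3 and tw(G) ≤ 3. For the lower bound: the 4 vertex sets {2,4,7}, {3}, {0}, {1,5,6,8} are disjoint, each induces a connected subgraph, and every pair is joined by at least one edge of G. Contracting each set to a single vertex therefore yields K_{4} as a minor, and since treewidth is minor-monotone, tw(G) ≥ tw(K_{4}) = 3. Combining the bounds, tw(G) = 3.

Treewidth 3.
Bags: B1 = {2, 3, 4, 7}  B2 = {0, 2, 3, 4}  B3 = {0, 3, 4, 8}  B4 = {0, 1, 3, 8}  B5 = {0, 1, 5, 8}  B6 = {1, 5, 6, 8}
Tree: B1–B2, B2–B3, B3–B4, B4–B5, B5–B6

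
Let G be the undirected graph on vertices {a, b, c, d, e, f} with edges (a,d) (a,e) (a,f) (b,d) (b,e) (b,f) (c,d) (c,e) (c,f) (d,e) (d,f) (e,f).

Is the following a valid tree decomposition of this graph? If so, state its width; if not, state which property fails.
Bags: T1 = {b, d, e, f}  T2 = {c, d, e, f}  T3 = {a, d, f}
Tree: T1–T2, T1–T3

A tree decomposition must satisfy three properties: every vertex lies in some bag; for every edge, both endpoints lie together in some bag; and for every vertex, the bags containing it form a connected subtree. Here edge (e,a) lies in no bag, so the decomposition is invalid.

No — edge (e,a) lies in no bag.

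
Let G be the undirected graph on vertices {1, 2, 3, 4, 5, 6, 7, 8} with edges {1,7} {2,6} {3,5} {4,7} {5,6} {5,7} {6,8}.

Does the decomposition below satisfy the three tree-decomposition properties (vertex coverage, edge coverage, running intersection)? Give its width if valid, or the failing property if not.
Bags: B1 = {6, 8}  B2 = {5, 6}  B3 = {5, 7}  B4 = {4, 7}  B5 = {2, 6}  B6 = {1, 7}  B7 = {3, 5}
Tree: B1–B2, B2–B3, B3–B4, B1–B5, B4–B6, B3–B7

Yes; width 1.

Every vertex of G appears in some bag (union = {1, 2, 3, 4, 5, 6, 7, 8}); every edge is covered by a bag; and for each vertex v the set of bags containing v is connected in the bag tree. The decomposition is therefore valid. The largest bag has 2 vertices, so the width is 1.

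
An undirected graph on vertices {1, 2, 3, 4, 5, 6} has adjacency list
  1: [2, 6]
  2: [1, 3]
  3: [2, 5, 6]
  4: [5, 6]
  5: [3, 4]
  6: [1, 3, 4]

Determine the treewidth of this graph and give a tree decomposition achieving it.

Treewidth 2.
Bags: B1 = {1, 2, 3}  B2 = {1, 3, 6}  B3 = {3, 5, 6}  B4 = {4, 5, 6}
Tree: B1–B2, B2–B3, B3–B4

The largest bag has 3 vertices, giving width 2; this decomposition certifies tw(G) ≤ 2. Since 2–1–6–3–2 is a cycle in G, G is not acyclic. Forests are exactly the graphs of treewidth ≤ 1, so tw(G) ≥ 2. The upper and lower bounds meet at 2, so that is the treewidth.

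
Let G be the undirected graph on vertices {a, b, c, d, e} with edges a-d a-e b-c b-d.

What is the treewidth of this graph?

A width-1 tree decomposition is:
Bags: B1 = {a, d}  B2 = {b, d}  B3 = {b, c}  B4 = {a, e}
Tree: B1–B2, B2–B3, B1–B4
The largest bag has 2 vertices, giving width 1; this decomposition certifies tw(G) ≤ 1. Since G has at least one edge (e.g. a–d), it is not an edgeless graph, so tw(G) ≥ 1. Combining the bounds, tw(G) = 1.

1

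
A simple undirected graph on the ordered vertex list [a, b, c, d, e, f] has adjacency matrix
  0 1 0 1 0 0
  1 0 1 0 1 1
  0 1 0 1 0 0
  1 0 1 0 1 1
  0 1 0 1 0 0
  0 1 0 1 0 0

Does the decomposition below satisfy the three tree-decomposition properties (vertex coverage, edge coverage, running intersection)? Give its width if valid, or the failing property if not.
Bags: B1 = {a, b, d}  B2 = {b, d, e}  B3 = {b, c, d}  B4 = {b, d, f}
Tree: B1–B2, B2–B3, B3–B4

Yes; width 2.

Vertex coverage: the bags together contain {a, b, c, d, e, f}, the full vertex set. Edge coverage: each edge of G has both endpoints in at least one bag. Running intersection: for every vertex, the bags containing it form a connected subtree. All three properties hold, so this is a valid tree decomposition of width max|bag| − 1 = 2, and hence tw(G) ≤ 2.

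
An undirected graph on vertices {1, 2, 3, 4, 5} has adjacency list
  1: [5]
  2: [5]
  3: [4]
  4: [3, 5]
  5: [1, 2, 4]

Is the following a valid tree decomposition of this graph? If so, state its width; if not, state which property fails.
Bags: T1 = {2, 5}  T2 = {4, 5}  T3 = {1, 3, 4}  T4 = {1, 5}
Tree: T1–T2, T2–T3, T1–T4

No — bags containing vertex 1 are not connected in the tree.

A tree decomposition must satisfy three properties: every vertex lies in some bag; for every edge, both endpoints lie together in some bag; and for every vertex, the bags containing it form a connected subtree. Here bags containing vertex 1 are not connected in the tree, so the decomposition is invalid.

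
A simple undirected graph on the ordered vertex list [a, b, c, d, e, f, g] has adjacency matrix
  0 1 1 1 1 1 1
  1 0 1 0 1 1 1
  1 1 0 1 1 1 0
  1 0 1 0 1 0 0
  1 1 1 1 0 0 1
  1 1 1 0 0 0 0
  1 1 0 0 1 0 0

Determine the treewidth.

3

A width-3 tree decomposition is:
Bags: B1 = {a, c, d, e}  B2 = {a, b, c, e}  B3 = {a, b, c, f}  B4 = {a, b, e, g}
Tree: B1–B2, B2–B3, B2–B4
The largest bag has 4 vertices, giving width 3; this decomposition certifies tw(G) ≤ 3. For the lower bound, the 4 vertices {a, c, d, e} are pairwise adjacent, and any tree decomposition puts a clique entirely inside one bag — forcing width ≥ 3. The upper and lower bounds meet at 3, so that is the treewidth.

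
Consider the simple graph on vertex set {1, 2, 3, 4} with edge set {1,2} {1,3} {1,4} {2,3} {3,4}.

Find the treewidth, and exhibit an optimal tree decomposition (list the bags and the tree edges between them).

Each bag holds 3 vertices, so the decomposition has width 2, which upper-bounds the treewidth. For the lower bound, the 3 vertices {1, 2, 3} are pairwise adjacent, and any tree decomposition puts a clique entirely inside one bag — forcing width ≥ 2. The upper and lower bounds meet at 2, so that is the treewidth.

Treewidth 2.
One optimal decomposition is:
Bags: B1 = {1, 2, 3}  B2 = {1, 3, 4}
Tree: B1–B2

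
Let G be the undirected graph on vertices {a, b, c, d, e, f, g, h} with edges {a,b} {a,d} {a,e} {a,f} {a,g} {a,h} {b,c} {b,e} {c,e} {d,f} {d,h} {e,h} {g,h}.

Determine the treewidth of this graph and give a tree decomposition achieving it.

Every bag has size at most 3, so the width is 3 − 1 = 2 and tw(G) ≤ 2. On the other hand G contains the 3-clique {b, c, e}. A clique must lie in a single bag of any decomposition, so no decomposition can have width below 2. Hence tw(G) = 2 exactly.

Treewidth 2.
One optimal decomposition is:
Bags: B1 = {a, e, h}  B2 = {a, b, e}  B3 = {b, c, e}  B4 = {a, g, h}  B5 = {a, d, h}  B6 = {a, d, f}
Tree: B1–B2, B2–B3, B1–B4, B4–B5, B5–B6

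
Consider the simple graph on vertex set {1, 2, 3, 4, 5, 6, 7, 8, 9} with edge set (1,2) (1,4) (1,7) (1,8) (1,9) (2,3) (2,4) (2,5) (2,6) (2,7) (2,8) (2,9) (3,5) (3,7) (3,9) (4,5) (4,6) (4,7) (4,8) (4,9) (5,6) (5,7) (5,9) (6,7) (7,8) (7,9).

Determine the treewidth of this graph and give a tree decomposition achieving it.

Every bag has size at most 5, so the width is 5 − 1 = 4 and tw(G) ≤ 4. Conversely, {2, 3, 5, 7, 9} is a clique of size 5, and the vertices of any clique must share a bag in every tree decomposition; so some bag has ≥ 5 vertices and tw(G) ≥ 4. The upper and lower bounds meet at 4, so that is the treewidth.

Treewidth 4.
Bags: B1 = {2, 4, 5, 6, 7}  B2 = {2, 4, 5, 7, 9}  B3 = {1, 2, 4, 7, 9}  B4 = {1, 2, 4, 7, 8}  B5 = {2, 3, 5, 7, 9}
Tree: B1–B2, B2–B3, B3–B4, B2–B5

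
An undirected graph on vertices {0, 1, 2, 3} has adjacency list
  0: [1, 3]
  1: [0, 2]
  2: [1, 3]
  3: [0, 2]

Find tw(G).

2

A width-2 tree decomposition is:
Bags: B1 = {0, 1, 2}  B2 = {0, 2, 3}
Tree: B1–B2
Every bag has size at most 3, so the width is 3 − 1 = 2 and tw(G) ≤ 2. The edges 2–1–0–3–2 form a cycle, so G is not a tree and its treewidth is at least 2. Combining the bounds, tw(G) = 2.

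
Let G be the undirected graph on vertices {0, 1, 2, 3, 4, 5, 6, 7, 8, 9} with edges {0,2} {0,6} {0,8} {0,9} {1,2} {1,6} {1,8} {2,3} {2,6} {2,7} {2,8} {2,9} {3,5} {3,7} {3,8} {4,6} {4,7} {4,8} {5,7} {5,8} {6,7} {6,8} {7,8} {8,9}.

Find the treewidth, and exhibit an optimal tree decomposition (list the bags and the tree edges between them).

Treewidth 3.
Bags: B1 = {2, 3, 7, 8}  B2 = {2, 6, 7, 8}  B3 = {1, 2, 6, 8}  B4 = {3, 5, 7, 8}  B5 = {0, 2, 6, 8}  B6 = {4, 6, 7, 8}  B7 = {0, 2, 8, 9}
Tree: B1–B2, B2–B3, B1–B4, B2–B5, B2–B6, B5–B7

Each bag holds 4 vertices, so the decomposition has width 3, which upper-bounds the treewidth. For the lower bound, the 4 vertices {0, 2, 8, 9} are pairwise adjacent, and any tree decomposition puts a clique entirely inside one bag — forcing width ≥ 3. Therefore the treewidth is 3.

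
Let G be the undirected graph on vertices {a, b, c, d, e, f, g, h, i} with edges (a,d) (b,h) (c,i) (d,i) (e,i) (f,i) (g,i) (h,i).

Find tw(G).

1

A width-1 tree decomposition is:
Bags: B1 = {g, i}  B2 = {c, i}  B3 = {h, i}  B4 = {b, h}  B5 = {e, i}  B6 = {f, i}  B7 = {d, i}  B8 = {a, d}
Tree: B1–B2, B2–B3, B3–B4, B1–B5, B3–B6, B2–B7, B7–B8
Every bag has size at most 2, so the width is 2 − 1 = 1 and tw(G) ≤ 1. Any graph with an edge has treewidth ≥ 1, and G has the edge i–g. Therefore the treewidth is 1.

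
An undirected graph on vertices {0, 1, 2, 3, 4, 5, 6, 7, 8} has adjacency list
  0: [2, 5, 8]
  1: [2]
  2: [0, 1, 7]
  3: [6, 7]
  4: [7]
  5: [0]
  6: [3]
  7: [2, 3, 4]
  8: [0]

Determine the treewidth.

A width-1 tree decomposition is:
Bags: B1 = {1, 2}  B2 = {2, 7}  B3 = {0, 2}  B4 = {3, 7}  B5 = {3, 6}  B6 = {0, 8}  B7 = {0, 5}  B8 = {4, 7}
Tree: B1–B2, B2–B3, B2–B4, B4–B5, B3–B6, B3–B7, B4–B8
Each bag holds 2 vertices, so the decomposition has width 1, which upper-bounds the treewidth. G has an edge, so its treewidth is at least 1. The upper and lower bounds meet at 1, so that is the treewidth.

1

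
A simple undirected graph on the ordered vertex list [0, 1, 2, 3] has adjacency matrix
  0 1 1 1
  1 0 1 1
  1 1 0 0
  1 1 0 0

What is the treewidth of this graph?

2

A width-2 tree decomposition is:
Bags: B1 = {0, 1, 3}  B2 = {0, 1, 2}
Tree: B1–B2
The largest bag has 3 vertices, giving width 2; this decomposition certifies tw(G) ≤ 2. Conversely, {0, 1, 2} is a clique of size 3, and the vertices of any clique must share a bag in every tree decomposition; so some bag has ≥ 3 vertices and tw(G) ≥ 2. The upper and lower bounds meet at 2, so that is the treewidth.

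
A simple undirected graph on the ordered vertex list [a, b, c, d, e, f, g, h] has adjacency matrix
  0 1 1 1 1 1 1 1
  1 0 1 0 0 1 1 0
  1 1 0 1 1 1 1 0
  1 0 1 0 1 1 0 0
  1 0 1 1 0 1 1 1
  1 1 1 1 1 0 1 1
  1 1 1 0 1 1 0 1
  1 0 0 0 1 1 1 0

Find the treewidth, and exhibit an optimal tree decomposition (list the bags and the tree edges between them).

The largest bag has 5 vertices, giving width 4; this decomposition certifies tw(G) ≤ 4. Conversely, {a, c, d, e, f} is a clique of size 5, and the vertices of any clique must share a bag in every tree decomposition; so some bag has ≥ 5 vertices and tw(G) ≥ 4. Therefore the treewidth is 4.

Treewidth 4.
One optimal decomposition is:
Bags: B1 = {a, c, e, f, g}  B2 = {a, c, d, e, f}  B3 = {a, b, c, f, g}  B4 = {a, e, f, g, h}
Tree: B1–B2, B1–B3, B1–B4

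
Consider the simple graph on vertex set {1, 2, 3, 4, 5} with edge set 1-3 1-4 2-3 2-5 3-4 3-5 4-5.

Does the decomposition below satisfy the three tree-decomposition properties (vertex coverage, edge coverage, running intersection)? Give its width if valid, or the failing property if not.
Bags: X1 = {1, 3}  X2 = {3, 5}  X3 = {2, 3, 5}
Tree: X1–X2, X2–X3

A tree decomposition must satisfy three properties: every vertex lies in some bag; for every edge, both endpoints lie together in some bag; and for every vertex, the bags containing it form a connected subtree. Here vertex 4 appears in no bag, so the decomposition is invalid.

No — vertex 4 appears in no bag.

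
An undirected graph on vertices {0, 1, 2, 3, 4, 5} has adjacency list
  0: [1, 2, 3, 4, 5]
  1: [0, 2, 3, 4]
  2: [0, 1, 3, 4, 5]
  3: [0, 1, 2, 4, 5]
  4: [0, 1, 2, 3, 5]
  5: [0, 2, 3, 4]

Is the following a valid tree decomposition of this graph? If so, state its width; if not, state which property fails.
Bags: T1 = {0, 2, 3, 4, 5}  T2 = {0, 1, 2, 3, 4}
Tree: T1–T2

Yes; width 4.

Vertex coverage: the bags together contain {0, 1, 2, 3, 4, 5}, the full vertex set. Edge coverage: each edge of G has both endpoints in at least one bag. Running intersection: for every vertex, the bags containing it form a connected subtree. All three properties hold, so this is a valid tree decomposition of width max|bag| − 1 = 4, and hence tw(G) ≤ 4.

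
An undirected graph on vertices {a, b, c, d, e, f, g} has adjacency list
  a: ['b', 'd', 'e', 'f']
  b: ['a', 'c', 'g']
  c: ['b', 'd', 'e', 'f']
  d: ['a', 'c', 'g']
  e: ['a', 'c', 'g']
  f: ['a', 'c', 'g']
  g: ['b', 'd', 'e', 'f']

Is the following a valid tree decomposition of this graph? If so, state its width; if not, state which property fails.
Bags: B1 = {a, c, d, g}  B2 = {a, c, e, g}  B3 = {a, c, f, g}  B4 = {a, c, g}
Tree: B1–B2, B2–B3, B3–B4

No — vertex b appears in no bag.

A tree decomposition must satisfy three properties: every vertex lies in some bag; for every edge, both endpoints lie together in some bag; and for every vertex, the bags containing it form a connected subtree. Here vertex b appears in no bag, so the decomposition is invalid.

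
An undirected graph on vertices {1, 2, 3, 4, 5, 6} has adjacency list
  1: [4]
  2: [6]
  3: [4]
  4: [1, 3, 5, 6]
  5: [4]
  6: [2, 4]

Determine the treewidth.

1

A width-1 tree decomposition is:
Bags: B1 = {4, 6}  B2 = {4, 5}  B3 = {3, 4}  B4 = {1, 4}  B5 = {2, 6}
Tree: B1–B2, B2–B3, B2–B4, B1–B5
The largest bag has 2 vertices, giving width 1; this decomposition certifies tw(G) ≤ 1. Any graph with an edge has treewidth ≥ 1, and G has the edge 6–4. Combining the bounds, tw(G) = 1.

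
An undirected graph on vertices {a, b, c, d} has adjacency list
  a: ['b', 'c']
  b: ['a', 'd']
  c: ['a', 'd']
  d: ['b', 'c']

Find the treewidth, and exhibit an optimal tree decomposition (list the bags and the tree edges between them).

The largest bag has 3 vertices, giving width 2; this decomposition certifies tw(G) ≤ 2. For the lower bound, G contains the cycle a–b–d–c–a, so G is not a forest; only forests have treewidth ≤ 1, hence tw(G) ≥ 2. The upper and lower bounds meet at 2, so that is the treewidth.

Treewidth 2.
One optimal decomposition is:
Bags: B1 = {a, b, d}  B2 = {a, c, d}
Tree: B1–B2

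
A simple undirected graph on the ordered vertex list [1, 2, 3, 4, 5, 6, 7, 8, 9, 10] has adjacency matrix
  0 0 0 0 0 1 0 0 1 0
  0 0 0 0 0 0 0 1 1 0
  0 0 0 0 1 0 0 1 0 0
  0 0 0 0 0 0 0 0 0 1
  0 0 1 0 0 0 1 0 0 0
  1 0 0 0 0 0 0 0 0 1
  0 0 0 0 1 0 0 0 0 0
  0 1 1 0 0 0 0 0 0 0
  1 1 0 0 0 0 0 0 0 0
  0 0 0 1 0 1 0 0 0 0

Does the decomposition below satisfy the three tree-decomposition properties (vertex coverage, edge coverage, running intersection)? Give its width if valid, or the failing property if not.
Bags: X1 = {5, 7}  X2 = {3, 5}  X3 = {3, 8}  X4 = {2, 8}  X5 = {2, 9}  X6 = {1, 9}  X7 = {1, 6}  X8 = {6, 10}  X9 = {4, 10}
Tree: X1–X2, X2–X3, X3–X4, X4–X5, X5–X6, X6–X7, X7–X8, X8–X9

Vertex coverage: the bags together contain {1, 2, 3, 4, 5, 6, 7, 8, 9, 10}, the full vertex set. Edge coverage: each edge of G has both endpoints in at least one bag. Running intersection: for every vertex, the bags containing it form a connected subtree. All three properties hold, so this is a valid tree decomposition of width max|bag| − 1 = 1, and hence tw(G) ≤ 1.

Yes; width 1.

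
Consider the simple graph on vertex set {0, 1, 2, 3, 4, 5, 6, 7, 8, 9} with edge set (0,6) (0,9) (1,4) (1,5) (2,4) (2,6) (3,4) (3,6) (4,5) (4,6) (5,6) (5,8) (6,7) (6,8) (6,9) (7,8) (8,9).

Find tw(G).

2

A width-2 tree decomposition is:
Bags: B1 = {5, 6, 8}  B2 = {4, 5, 6}  B3 = {6, 8, 9}  B4 = {0, 6, 9}  B5 = {3, 4, 6}  B6 = {6, 7, 8}  B7 = {2, 4, 6}  B8 = {1, 4, 5}
Tree: B1–B2, B1–B3, B3–B4, B2–B5, B3–B6, B5–B7, B2–B8
Every bag has size at most 3, so the width is 3 − 1 = 2 and tw(G) ≤ 2. For the lower bound, the 3 vertices {1, 4, 5} are pairwise adjacent, and any tree decomposition puts a clique entirely inside one bag — forcing width ≥ 2. Therefore the treewidth is 2.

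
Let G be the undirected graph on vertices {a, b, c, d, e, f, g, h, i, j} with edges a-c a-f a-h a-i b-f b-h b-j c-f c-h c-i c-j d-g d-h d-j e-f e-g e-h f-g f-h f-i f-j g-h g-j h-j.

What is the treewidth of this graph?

3

A width-3 tree decomposition is:
Bags: B1 = {b, f, h, j}  B2 = {f, g, h, j}  B3 = {c, f, h, j}  B4 = {e, f, g, h}  B5 = {a, c, f, h}  B6 = {a, c, f, i}  B7 = {d, g, h, j}
Tree: B1–B2, B2–B3, B2–B4, B3–B5, B5–B6, B2–B7
Every bag has size at most 4, so the width is 4 − 1 = 3 and tw(G) ≤ 3. For the lower bound, the 4 vertices {d, g, h, j} are pairwise adjacent, and any tree decomposition puts a clique entirely inside one bag — forcing width ≥ 3. The upper and lower bounds meet at 3, so that is the treewidth.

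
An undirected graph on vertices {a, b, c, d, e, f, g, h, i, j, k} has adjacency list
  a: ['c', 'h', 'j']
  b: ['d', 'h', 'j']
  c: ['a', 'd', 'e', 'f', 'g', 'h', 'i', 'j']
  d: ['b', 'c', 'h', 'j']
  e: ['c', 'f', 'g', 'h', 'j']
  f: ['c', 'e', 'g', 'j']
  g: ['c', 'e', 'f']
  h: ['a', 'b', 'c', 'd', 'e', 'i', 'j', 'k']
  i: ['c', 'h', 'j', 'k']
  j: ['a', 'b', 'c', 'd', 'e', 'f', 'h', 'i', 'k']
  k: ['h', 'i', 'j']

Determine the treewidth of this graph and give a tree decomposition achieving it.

Every bag has size at most 4, so the width is 4 − 1 = 3 and tw(G) ≤ 3. For the lower bound, the 4 vertices {c, e, f, g} are pairwise adjacent, and any tree decomposition puts a clique entirely inside one bag — forcing width ≥ 3. Combining the bounds, tw(G) = 3.

Treewidth 3.
Bags: B1 = {c, e, f, j}  B2 = {c, e, h, j}  B3 = {c, e, f, g}  B4 = {c, d, h, j}  B5 = {a, c, h, j}  B6 = {b, d, h, j}  B7 = {c, h, i, j}  B8 = {h, i, j, k}
Tree: B1–B2, B1–B3, B2–B4, B2–B5, B4–B6, B2–B7, B7–B8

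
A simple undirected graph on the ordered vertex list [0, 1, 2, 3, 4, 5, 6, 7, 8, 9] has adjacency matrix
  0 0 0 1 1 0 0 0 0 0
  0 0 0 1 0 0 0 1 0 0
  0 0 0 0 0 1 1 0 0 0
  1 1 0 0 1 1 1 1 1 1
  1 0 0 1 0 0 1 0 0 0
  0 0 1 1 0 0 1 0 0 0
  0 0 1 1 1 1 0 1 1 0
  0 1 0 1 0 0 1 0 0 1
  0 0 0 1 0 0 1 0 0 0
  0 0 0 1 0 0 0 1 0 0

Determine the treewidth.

2

A width-2 tree decomposition is:
Bags: B1 = {3, 7, 9}  B2 = {3, 6, 7}  B3 = {3, 5, 6}  B4 = {3, 4, 6}  B5 = {1, 3, 7}  B6 = {3, 6, 8}  B7 = {2, 5, 6}  B8 = {0, 3, 4}
Tree: B1–B2, B2–B3, B3–B4, B1–B5, B2–B6, B3–B7, B4–B8
Every bag has size at most 3, so the width is 3 − 1 = 2 and tw(G) ≤ 2. Conversely, {2, 5, 6} is a clique of size 3, and the vertices of any clique must share a bag in every tree decomposition; so some bag has ≥ 3 vertices and tw(G) ≥ 2. Therefore the treewidth is 2.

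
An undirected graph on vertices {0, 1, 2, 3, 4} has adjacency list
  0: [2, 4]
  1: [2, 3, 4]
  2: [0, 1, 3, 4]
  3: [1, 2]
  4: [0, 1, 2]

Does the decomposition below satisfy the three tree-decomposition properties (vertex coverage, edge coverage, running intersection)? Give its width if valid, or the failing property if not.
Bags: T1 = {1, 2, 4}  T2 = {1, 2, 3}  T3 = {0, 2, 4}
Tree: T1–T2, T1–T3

Checking the three conditions: (i) the bags cover all of {0, 1, 2, 3, 4}; (ii) for each edge, some bag contains both endpoints; (iii) the bags containing any fixed vertex form a subtree. All hold, so the decomposition is valid with width 3 − 1 = 2.

Yes; width 2.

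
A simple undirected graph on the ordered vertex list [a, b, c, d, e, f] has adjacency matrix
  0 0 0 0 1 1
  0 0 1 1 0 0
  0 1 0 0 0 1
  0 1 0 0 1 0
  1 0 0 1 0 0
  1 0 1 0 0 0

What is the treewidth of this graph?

A width-2 tree decomposition is:
Bags: B1 = {b, d, e}  B2 = {b, c, e}  B3 = {c, e, f}  B4 = {a, e, f}
Tree: B1–B2, B2–B3, B3–B4
Every bag has size at most 3, so the width is 3 − 1 = 2 and tw(G) ≤ 2. The edges e–d–b–c–f–a–e form a cycle, so G is not a tree and its treewidth is at least 2. The upper and lower bounds meet at 2, so that is the treewidth.

2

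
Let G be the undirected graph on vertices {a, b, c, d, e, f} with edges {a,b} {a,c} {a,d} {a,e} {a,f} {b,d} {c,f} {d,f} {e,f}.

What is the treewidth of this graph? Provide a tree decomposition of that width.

Each bag holds 3 vertices, so the decomposition has width 2, which upper-bounds the treewidth. Conversely, {a, d, f} is a clique of size 3, and the vertices of any clique must share a bag in every tree decomposition; so some bag has ≥ 3 vertices and tw(G) ≥ 2. Combining the bounds, tw(G) = 2.

Treewidth 2.
One optimal decomposition is:
Bags: B1 = {a, c, f}  B2 = {a, d, f}  B3 = {a, b, d}  B4 = {a, e, f}
Tree: B1–B2, B2–B3, B1–B4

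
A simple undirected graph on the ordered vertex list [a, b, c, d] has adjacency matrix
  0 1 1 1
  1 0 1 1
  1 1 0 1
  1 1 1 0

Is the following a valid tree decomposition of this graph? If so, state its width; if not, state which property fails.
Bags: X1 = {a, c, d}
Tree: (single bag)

No — vertex b appears in no bag.

A tree decomposition must satisfy three properties: every vertex lies in some bag; for every edge, both endpoints lie together in some bag; and for every vertex, the bags containing it form a connected subtree. Here vertex b appears in no bag, so the decomposition is invalid.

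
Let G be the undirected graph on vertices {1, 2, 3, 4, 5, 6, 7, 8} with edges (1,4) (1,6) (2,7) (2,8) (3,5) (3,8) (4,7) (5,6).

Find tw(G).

2

A width-2 tree decomposition is:
Bags: B1 = {1, 5, 6}  B2 = {1, 3, 5}  B3 = {1, 3, 8}  B4 = {1, 2, 8}  B5 = {1, 2, 7}  B6 = {1, 4, 7}
Tree: B1–B2, B2–B3, B3–B4, B4–B5, B5–B6
Every bag has size at most 3, so the width is 3 − 1 = 2 and tw(G) ≤ 2. For the lower bound, G contains the cycle 1–6–5–3–8–2–7–4–1, so G is not a forest; only forests have treewidth ≤ 1, hence tw(G) ≥ 2. Therefore the treewidth is 2.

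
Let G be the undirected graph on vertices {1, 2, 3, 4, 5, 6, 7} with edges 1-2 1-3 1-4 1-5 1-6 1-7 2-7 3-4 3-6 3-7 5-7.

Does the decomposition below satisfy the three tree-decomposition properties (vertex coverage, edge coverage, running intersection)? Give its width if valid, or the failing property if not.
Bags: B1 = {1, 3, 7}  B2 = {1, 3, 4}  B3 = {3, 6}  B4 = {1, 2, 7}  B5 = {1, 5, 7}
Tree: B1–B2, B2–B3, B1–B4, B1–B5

No — edge (1,6) lies in no bag.

A tree decomposition must satisfy three properties: every vertex lies in some bag; for every edge, both endpoints lie together in some bag; and for every vertex, the bags containing it form a connected subtree. Here edge (1,6) lies in no bag, so the decomposition is invalid.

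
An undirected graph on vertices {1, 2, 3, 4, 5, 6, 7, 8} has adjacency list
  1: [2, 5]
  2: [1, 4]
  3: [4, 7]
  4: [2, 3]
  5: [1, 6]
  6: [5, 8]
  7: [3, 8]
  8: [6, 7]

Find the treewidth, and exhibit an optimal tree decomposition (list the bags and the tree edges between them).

Each bag holds 3 vertices, so the decomposition has width 2, which upper-bounds the treewidth. For the lower bound, G contains the cycle 4–3–7–8–6–5–1–2–4, so G is not a forest; only forests have treewidth ≤ 1, hence tw(G) ≥ 2. Therefore the treewidth is 2.

Treewidth 2.
One optimal decomposition is:
Bags: B1 = {3, 4, 7}  B2 = {4, 7, 8}  B3 = {4, 6, 8}  B4 = {4, 5, 6}  B5 = {1, 4, 5}  B6 = {1, 2, 4}
Tree: B1–B2, B2–B3, B3–B4, B4–B5, B5–B6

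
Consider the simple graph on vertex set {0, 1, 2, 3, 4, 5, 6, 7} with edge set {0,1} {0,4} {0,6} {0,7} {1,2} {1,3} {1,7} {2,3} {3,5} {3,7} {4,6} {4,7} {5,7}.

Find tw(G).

A width-2 tree decomposition is:
Bags: B1 = {1, 3, 7}  B2 = {0, 1, 7}  B3 = {3, 5, 7}  B4 = {0, 4, 7}  B5 = {1, 2, 3}  B6 = {0, 4, 6}
Tree: B1–B2, B1–B3, B2–B4, B1–B5, B4–B6
Every bag has size at most 3, so the width is 3 − 1 = 2 and tw(G) ≤ 2. On the other hand G contains the 3-clique {1, 2, 3}. A clique must lie in a single bag of any decomposition, so no decomposition can have width below 2. Hence tw(G) = 2 exactly.

2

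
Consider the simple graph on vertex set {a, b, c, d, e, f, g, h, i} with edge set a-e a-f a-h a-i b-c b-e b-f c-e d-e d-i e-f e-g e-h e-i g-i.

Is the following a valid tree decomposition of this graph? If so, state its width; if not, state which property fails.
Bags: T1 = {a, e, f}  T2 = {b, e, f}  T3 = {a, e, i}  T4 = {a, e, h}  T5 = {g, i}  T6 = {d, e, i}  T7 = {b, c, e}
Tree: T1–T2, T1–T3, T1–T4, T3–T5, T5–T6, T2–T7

No — edge (e,g) lies in no bag.

A tree decomposition must satisfy three properties: every vertex lies in some bag; for every edge, both endpoints lie together in some bag; and for every vertex, the bags containing it form a connected subtree. Here edge (e,g) lies in no bag, so the decomposition is invalid.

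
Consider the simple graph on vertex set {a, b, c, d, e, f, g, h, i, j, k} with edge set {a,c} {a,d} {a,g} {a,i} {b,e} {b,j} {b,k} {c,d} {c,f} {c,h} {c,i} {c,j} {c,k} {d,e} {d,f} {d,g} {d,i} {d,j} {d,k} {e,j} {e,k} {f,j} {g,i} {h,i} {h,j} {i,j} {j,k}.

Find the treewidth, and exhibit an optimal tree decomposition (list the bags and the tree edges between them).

Treewidth 3.
One optimal decomposition is:
Bags: B1 = {c, h, i, j}  B2 = {c, d, i, j}  B3 = {c, d, j, k}  B4 = {a, c, d, i}  B5 = {c, d, f, j}  B6 = {a, d, g, i}  B7 = {d, e, j, k}  B8 = {b, e, j, k}
Tree: B1–B2, B2–B3, B2–B4, B2–B5, B4–B6, B3–B7, B7–B8

Every bag has size at most 4, so the width is 4 − 1 = 3 and tw(G) ≤ 3. For the lower bound, the 4 vertices {a, d, g, i} are pairwise adjacent, and any tree decomposition puts a clique entirely inside one bag — forcing width ≥ 3. Combining the bounds, tw(G) = 3.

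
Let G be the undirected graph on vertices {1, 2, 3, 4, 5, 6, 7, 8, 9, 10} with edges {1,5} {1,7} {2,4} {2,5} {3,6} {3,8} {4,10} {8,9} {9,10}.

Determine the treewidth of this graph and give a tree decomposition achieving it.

Each bag holds 2 vertices, so the decomposition has width 1, which upper-bounds the treewidth. Since G has at least one edge (e.g. 7–1), it is not an edgeless graph, so tw(G) ≥ 1. Therefore the treewidth is 1.

Treewidth 1.
Bags: B1 = {1, 7}  B2 = {1, 5}  B3 = {2, 5}  B4 = {2, 4}  B5 = {4, 10}  B6 = {9, 10}  B7 = {8, 9}  B8 = {3, 8}  B9 = {3, 6}
Tree: B1–B2, B2–B3, B3–B4, B4–B5, B5–B6, B6–B7, B7–B8, B8–B9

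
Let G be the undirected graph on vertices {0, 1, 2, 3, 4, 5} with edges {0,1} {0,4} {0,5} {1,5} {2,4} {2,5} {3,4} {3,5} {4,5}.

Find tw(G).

A width-2 tree decomposition is:
Bags: B1 = {3, 4, 5}  B2 = {2, 4, 5}  B3 = {0, 4, 5}  B4 = {0, 1, 5}
Tree: B1–B2, B1–B3, B3–B4
Every bag has size at most 3, so the width is 3 − 1 = 2 and tw(G) ≤ 2. On the other hand G contains the 3-clique {0, 1, 5}. A clique must lie in a single bag of any decomposition, so no decomposition can have width below 2. The upper and lower bounds meet at 2, so that is the treewidth.

2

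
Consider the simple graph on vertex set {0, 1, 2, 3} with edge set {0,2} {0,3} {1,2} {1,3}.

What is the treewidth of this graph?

2

A width-2 tree decomposition is:
Bags: B1 = {1, 2, 3}  B2 = {0, 2, 3}
Tree: B1–B2
Every bag has size at most 3, so the width is 3 − 1 = 2 and tw(G) ≤ 2. For the lower bound, G contains the cycle 2–1–3–0–2, so G is not a forest; only forests have treewidth ≤ 1, hence tw(G) ≥ 2. Hence tw(G) = 2 exactly.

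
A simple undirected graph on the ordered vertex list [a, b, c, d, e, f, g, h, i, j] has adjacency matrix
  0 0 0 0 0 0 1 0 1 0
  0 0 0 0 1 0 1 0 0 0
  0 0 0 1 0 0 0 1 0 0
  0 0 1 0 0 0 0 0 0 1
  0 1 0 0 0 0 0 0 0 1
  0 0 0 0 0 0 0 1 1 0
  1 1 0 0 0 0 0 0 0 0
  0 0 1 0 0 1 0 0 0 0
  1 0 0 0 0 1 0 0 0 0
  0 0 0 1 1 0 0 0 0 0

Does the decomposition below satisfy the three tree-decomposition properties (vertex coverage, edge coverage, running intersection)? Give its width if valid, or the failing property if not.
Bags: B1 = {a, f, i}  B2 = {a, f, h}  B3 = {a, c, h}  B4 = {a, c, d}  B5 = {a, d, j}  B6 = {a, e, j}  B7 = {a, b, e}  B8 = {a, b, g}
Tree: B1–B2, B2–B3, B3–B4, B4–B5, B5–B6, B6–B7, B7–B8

Yes; width 2.

Vertex coverage: the bags together contain {a, b, c, d, e, f, g, h, i, j}, the full vertex set. Edge coverage: each edge of G has both endpoints in at least one bag. Running intersection: for every vertex, the bags containing it form a connected subtree. All three properties hold, so this is a valid tree decomposition of width max|bag| − 1 = 2, and hence tw(G) ≤ 2.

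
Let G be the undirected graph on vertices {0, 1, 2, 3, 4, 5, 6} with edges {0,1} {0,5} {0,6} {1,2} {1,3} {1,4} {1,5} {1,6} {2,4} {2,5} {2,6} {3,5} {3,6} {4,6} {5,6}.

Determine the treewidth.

A width-3 tree decomposition is:
Bags: B1 = {1, 3, 5, 6}  B2 = {0, 1, 5, 6}  B3 = {1, 2, 5, 6}  B4 = {1, 2, 4, 6}
Tree: B1–B2, B1–B3, B3–B4
Each bag holds 4 vertices, so the decomposition has width 3, which upper-bounds the treewidth. Conversely, {1, 2, 4, 6} is a clique of size 4, and the vertices of any clique must share a bag in every tree decomposition; so some bag has ≥ 4 vertices and tw(G) ≥ 3. Hence tw(G) = 3 exactly.

3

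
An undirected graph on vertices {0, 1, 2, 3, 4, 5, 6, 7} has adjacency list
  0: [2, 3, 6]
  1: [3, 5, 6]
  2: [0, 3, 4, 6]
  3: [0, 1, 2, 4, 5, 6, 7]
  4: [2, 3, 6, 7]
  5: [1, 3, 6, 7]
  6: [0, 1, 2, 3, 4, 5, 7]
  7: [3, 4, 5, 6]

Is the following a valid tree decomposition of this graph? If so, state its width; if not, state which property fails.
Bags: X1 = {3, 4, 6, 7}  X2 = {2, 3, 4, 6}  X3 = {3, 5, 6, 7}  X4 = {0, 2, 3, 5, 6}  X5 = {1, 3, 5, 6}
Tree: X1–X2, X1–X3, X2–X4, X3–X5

No — bags containing vertex 5 are not connected in the tree.

A tree decomposition must satisfy three properties: every vertex lies in some bag; for every edge, both endpoints lie together in some bag; and for every vertex, the bags containing it form a connected subtree. Here bags containing vertex 5 are not connected in the tree, so the decomposition is invalid.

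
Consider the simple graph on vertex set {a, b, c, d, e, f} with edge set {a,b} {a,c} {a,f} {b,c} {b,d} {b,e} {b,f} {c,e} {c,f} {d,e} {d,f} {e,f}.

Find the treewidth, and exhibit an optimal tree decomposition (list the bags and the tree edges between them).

The largest bag has 4 vertices, giving width 3; this decomposition certifies tw(G) ≤ 3. For the lower bound, the 4 vertices {b, d, e, f} are pairwise adjacent, and any tree decomposition puts a clique entirely inside one bag — forcing width ≥ 3. Combining the bounds, tw(G) = 3.

Treewidth 3.
Bags: B1 = {b, c, e, f}  B2 = {a, b, c, f}  B3 = {b, d, e, f}
Tree: B1–B2, B1–B3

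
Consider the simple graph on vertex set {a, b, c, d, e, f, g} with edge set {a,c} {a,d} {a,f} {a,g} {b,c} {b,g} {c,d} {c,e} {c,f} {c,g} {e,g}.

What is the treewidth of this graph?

A width-2 tree decomposition is:
Bags: B1 = {a, c, f}  B2 = {a, c, d}  B3 = {a, c, g}  B4 = {b, c, g}  B5 = {c, e, g}
Tree: B1–B2, B1–B3, B3–B4, B3–B5
Each bag holds 3 vertices, so the decomposition has width 2, which upper-bounds the treewidth. For the lower bound, the 3 vertices {a, c, d} are pairwise adjacent, and any tree decomposition puts a clique entirely inside one bag — forcing width ≥ 2. Combining the bounds, tw(G) = 2.

2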